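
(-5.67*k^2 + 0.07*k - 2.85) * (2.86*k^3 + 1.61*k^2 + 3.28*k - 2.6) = -16.2162*k^5 - 8.9285*k^4 - 26.6359*k^3 + 10.3831*k^2 - 9.53*k + 7.41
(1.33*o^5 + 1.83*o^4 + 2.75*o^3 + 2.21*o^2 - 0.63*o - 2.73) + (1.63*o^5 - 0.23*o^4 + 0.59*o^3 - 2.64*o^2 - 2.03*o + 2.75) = 2.96*o^5 + 1.6*o^4 + 3.34*o^3 - 0.43*o^2 - 2.66*o + 0.02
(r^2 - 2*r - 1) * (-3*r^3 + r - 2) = -3*r^5 + 6*r^4 + 4*r^3 - 4*r^2 + 3*r + 2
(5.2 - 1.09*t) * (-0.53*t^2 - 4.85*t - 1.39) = 0.5777*t^3 + 2.5305*t^2 - 23.7049*t - 7.228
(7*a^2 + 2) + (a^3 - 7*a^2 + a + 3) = a^3 + a + 5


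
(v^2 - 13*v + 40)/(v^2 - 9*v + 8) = (v - 5)/(v - 1)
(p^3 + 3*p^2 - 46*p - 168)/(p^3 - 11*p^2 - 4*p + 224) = (p + 6)/(p - 8)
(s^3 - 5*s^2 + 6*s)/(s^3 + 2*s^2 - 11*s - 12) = s*(s - 2)/(s^2 + 5*s + 4)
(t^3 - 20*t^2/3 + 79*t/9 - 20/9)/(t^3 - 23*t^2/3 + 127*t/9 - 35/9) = (3*t - 4)/(3*t - 7)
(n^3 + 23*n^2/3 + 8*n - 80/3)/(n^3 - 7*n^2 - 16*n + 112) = (3*n^2 + 11*n - 20)/(3*(n^2 - 11*n + 28))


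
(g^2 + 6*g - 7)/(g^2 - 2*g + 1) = (g + 7)/(g - 1)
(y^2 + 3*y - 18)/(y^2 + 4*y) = (y^2 + 3*y - 18)/(y*(y + 4))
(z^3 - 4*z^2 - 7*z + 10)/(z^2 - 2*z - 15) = (z^2 + z - 2)/(z + 3)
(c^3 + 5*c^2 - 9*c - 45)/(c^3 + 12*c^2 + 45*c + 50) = (c^2 - 9)/(c^2 + 7*c + 10)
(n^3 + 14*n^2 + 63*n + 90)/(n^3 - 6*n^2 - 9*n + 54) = (n^2 + 11*n + 30)/(n^2 - 9*n + 18)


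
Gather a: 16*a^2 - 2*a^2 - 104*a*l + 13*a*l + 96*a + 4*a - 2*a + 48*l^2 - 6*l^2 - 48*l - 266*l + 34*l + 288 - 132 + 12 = 14*a^2 + a*(98 - 91*l) + 42*l^2 - 280*l + 168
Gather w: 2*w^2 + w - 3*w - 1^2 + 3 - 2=2*w^2 - 2*w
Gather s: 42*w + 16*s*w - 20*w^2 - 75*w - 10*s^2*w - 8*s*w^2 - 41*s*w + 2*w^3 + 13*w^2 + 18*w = -10*s^2*w + s*(-8*w^2 - 25*w) + 2*w^3 - 7*w^2 - 15*w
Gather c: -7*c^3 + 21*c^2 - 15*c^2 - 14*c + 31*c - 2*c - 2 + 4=-7*c^3 + 6*c^2 + 15*c + 2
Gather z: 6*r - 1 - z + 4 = 6*r - z + 3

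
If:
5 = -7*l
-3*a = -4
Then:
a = 4/3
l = -5/7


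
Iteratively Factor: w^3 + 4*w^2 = (w)*(w^2 + 4*w) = w^2*(w + 4)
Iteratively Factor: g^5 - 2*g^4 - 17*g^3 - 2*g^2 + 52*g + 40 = (g - 2)*(g^4 - 17*g^2 - 36*g - 20) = (g - 5)*(g - 2)*(g^3 + 5*g^2 + 8*g + 4) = (g - 5)*(g - 2)*(g + 2)*(g^2 + 3*g + 2) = (g - 5)*(g - 2)*(g + 2)^2*(g + 1)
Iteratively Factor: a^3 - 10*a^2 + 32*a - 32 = (a - 4)*(a^2 - 6*a + 8) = (a - 4)^2*(a - 2)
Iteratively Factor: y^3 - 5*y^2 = (y)*(y^2 - 5*y) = y*(y - 5)*(y)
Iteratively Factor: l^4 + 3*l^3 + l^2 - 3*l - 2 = (l + 1)*(l^3 + 2*l^2 - l - 2) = (l - 1)*(l + 1)*(l^2 + 3*l + 2) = (l - 1)*(l + 1)*(l + 2)*(l + 1)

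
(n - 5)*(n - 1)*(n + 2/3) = n^3 - 16*n^2/3 + n + 10/3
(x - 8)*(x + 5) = x^2 - 3*x - 40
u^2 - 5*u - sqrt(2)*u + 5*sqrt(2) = (u - 5)*(u - sqrt(2))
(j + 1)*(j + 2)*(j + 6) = j^3 + 9*j^2 + 20*j + 12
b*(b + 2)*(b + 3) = b^3 + 5*b^2 + 6*b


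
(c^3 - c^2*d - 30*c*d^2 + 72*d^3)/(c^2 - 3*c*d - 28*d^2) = (-c^3 + c^2*d + 30*c*d^2 - 72*d^3)/(-c^2 + 3*c*d + 28*d^2)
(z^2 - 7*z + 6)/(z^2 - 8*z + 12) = (z - 1)/(z - 2)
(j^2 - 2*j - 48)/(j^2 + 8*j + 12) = (j - 8)/(j + 2)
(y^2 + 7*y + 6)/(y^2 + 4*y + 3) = (y + 6)/(y + 3)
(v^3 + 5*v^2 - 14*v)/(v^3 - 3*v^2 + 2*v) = (v + 7)/(v - 1)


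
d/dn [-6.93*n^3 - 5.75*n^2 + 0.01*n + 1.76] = -20.79*n^2 - 11.5*n + 0.01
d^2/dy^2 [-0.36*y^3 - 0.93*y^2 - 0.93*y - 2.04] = -2.16*y - 1.86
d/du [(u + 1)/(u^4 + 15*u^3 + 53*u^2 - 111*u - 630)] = (u^4 + 15*u^3 + 53*u^2 - 111*u - (u + 1)*(4*u^3 + 45*u^2 + 106*u - 111) - 630)/(u^4 + 15*u^3 + 53*u^2 - 111*u - 630)^2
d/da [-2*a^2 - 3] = -4*a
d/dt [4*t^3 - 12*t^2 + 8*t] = 12*t^2 - 24*t + 8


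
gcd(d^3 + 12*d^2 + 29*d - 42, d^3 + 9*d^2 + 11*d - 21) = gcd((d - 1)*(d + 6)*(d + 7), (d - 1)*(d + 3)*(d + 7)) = d^2 + 6*d - 7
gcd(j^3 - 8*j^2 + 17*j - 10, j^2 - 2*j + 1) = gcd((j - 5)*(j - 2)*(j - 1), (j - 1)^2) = j - 1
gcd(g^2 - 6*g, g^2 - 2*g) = g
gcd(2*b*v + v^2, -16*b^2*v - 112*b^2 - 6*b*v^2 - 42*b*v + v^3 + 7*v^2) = 2*b + v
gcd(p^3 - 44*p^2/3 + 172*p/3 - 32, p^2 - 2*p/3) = p - 2/3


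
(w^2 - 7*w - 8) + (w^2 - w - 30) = 2*w^2 - 8*w - 38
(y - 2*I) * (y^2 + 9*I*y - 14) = y^3 + 7*I*y^2 + 4*y + 28*I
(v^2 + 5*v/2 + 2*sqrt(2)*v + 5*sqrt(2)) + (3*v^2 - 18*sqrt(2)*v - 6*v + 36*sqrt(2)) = 4*v^2 - 16*sqrt(2)*v - 7*v/2 + 41*sqrt(2)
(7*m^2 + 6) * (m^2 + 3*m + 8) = 7*m^4 + 21*m^3 + 62*m^2 + 18*m + 48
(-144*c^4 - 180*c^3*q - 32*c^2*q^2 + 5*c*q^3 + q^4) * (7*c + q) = -1008*c^5 - 1404*c^4*q - 404*c^3*q^2 + 3*c^2*q^3 + 12*c*q^4 + q^5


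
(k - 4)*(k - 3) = k^2 - 7*k + 12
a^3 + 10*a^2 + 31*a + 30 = (a + 2)*(a + 3)*(a + 5)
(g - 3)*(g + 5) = g^2 + 2*g - 15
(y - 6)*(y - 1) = y^2 - 7*y + 6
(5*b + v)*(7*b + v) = 35*b^2 + 12*b*v + v^2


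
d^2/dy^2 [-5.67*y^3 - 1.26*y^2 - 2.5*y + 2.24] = -34.02*y - 2.52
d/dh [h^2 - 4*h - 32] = 2*h - 4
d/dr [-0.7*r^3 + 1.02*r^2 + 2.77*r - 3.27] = -2.1*r^2 + 2.04*r + 2.77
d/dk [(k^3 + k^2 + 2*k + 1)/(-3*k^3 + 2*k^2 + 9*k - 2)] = (5*k^4 + 30*k^3 + 8*k^2 - 8*k - 13)/(9*k^6 - 12*k^5 - 50*k^4 + 48*k^3 + 73*k^2 - 36*k + 4)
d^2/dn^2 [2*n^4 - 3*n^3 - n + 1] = 6*n*(4*n - 3)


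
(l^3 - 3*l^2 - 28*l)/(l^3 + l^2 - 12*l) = (l - 7)/(l - 3)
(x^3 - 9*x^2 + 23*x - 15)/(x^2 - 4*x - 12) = (-x^3 + 9*x^2 - 23*x + 15)/(-x^2 + 4*x + 12)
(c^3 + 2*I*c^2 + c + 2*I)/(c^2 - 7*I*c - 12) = (c^3 + 2*I*c^2 + c + 2*I)/(c^2 - 7*I*c - 12)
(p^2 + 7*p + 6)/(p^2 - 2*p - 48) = (p + 1)/(p - 8)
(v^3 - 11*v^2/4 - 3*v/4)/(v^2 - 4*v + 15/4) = v*(4*v^2 - 11*v - 3)/(4*v^2 - 16*v + 15)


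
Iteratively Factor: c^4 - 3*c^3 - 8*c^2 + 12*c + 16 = (c + 2)*(c^3 - 5*c^2 + 2*c + 8) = (c + 1)*(c + 2)*(c^2 - 6*c + 8) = (c - 4)*(c + 1)*(c + 2)*(c - 2)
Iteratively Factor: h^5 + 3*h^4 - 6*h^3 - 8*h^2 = (h - 2)*(h^4 + 5*h^3 + 4*h^2) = (h - 2)*(h + 4)*(h^3 + h^2) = h*(h - 2)*(h + 4)*(h^2 + h) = h^2*(h - 2)*(h + 4)*(h + 1)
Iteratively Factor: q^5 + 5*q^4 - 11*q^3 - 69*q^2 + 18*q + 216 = (q + 4)*(q^4 + q^3 - 15*q^2 - 9*q + 54) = (q - 2)*(q + 4)*(q^3 + 3*q^2 - 9*q - 27) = (q - 2)*(q + 3)*(q + 4)*(q^2 - 9) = (q - 2)*(q + 3)^2*(q + 4)*(q - 3)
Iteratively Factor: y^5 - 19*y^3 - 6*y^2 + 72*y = (y - 2)*(y^4 + 2*y^3 - 15*y^2 - 36*y) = (y - 2)*(y + 3)*(y^3 - y^2 - 12*y) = (y - 2)*(y + 3)^2*(y^2 - 4*y) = (y - 4)*(y - 2)*(y + 3)^2*(y)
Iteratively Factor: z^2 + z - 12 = (z - 3)*(z + 4)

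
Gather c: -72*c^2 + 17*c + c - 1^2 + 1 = -72*c^2 + 18*c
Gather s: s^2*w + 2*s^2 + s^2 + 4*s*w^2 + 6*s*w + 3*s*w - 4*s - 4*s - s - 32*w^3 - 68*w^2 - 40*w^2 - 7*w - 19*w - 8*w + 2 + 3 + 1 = s^2*(w + 3) + s*(4*w^2 + 9*w - 9) - 32*w^3 - 108*w^2 - 34*w + 6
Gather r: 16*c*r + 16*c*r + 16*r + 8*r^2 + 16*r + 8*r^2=16*r^2 + r*(32*c + 32)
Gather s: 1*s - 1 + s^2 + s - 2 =s^2 + 2*s - 3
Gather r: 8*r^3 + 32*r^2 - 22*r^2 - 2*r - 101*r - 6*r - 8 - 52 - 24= 8*r^3 + 10*r^2 - 109*r - 84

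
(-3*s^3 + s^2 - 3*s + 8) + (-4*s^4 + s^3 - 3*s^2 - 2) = -4*s^4 - 2*s^3 - 2*s^2 - 3*s + 6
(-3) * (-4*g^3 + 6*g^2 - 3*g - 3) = 12*g^3 - 18*g^2 + 9*g + 9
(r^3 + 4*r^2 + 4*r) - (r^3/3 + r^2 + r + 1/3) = 2*r^3/3 + 3*r^2 + 3*r - 1/3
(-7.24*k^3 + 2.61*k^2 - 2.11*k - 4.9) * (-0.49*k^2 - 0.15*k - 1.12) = 3.5476*k^5 - 0.1929*k^4 + 8.7512*k^3 - 0.2057*k^2 + 3.0982*k + 5.488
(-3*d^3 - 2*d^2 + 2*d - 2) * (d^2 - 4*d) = -3*d^5 + 10*d^4 + 10*d^3 - 10*d^2 + 8*d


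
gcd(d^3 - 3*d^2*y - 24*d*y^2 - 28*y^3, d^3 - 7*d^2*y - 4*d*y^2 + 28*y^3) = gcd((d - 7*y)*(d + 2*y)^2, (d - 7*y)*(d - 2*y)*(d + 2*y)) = -d^2 + 5*d*y + 14*y^2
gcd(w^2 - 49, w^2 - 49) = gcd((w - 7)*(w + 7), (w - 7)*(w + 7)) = w^2 - 49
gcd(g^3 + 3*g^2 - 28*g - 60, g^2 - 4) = g + 2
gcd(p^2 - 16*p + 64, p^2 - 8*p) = p - 8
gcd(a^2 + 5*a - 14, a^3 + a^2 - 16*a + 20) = a - 2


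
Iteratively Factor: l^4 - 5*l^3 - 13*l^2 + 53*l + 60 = (l - 5)*(l^3 - 13*l - 12) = (l - 5)*(l + 1)*(l^2 - l - 12) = (l - 5)*(l + 1)*(l + 3)*(l - 4)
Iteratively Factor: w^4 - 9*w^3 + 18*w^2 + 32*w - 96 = (w + 2)*(w^3 - 11*w^2 + 40*w - 48) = (w - 4)*(w + 2)*(w^2 - 7*w + 12) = (w - 4)*(w - 3)*(w + 2)*(w - 4)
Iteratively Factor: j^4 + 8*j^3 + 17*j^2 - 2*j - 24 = (j + 2)*(j^3 + 6*j^2 + 5*j - 12) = (j + 2)*(j + 3)*(j^2 + 3*j - 4) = (j + 2)*(j + 3)*(j + 4)*(j - 1)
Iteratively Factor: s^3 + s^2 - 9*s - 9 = (s - 3)*(s^2 + 4*s + 3) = (s - 3)*(s + 1)*(s + 3)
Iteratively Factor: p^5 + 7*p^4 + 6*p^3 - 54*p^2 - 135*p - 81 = (p - 3)*(p^4 + 10*p^3 + 36*p^2 + 54*p + 27) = (p - 3)*(p + 3)*(p^3 + 7*p^2 + 15*p + 9) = (p - 3)*(p + 1)*(p + 3)*(p^2 + 6*p + 9) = (p - 3)*(p + 1)*(p + 3)^2*(p + 3)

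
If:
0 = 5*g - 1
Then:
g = 1/5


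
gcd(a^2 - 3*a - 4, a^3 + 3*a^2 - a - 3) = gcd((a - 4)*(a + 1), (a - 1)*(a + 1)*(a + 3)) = a + 1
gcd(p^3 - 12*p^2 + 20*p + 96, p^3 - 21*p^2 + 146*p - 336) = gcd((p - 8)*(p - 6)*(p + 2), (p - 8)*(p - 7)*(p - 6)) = p^2 - 14*p + 48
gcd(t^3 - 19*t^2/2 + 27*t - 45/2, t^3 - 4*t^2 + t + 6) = t - 3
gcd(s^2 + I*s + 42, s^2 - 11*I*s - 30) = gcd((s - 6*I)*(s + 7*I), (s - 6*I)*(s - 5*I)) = s - 6*I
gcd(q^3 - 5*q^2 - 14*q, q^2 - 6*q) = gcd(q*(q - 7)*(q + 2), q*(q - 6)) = q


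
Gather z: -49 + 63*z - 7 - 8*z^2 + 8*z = -8*z^2 + 71*z - 56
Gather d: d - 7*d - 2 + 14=12 - 6*d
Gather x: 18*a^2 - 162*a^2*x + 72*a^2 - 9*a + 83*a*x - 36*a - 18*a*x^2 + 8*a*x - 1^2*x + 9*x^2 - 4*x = 90*a^2 - 45*a + x^2*(9 - 18*a) + x*(-162*a^2 + 91*a - 5)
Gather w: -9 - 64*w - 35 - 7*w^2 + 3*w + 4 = -7*w^2 - 61*w - 40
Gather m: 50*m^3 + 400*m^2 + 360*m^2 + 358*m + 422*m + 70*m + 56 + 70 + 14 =50*m^3 + 760*m^2 + 850*m + 140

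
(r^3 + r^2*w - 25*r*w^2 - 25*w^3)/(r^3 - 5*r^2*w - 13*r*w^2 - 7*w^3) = (r^2 - 25*w^2)/(r^2 - 6*r*w - 7*w^2)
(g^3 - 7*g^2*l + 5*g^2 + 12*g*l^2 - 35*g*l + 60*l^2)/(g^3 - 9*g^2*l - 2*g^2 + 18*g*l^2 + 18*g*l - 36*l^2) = (g^2 - 4*g*l + 5*g - 20*l)/(g^2 - 6*g*l - 2*g + 12*l)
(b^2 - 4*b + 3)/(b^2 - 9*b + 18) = (b - 1)/(b - 6)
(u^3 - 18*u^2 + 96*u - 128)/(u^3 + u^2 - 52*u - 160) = (u^2 - 10*u + 16)/(u^2 + 9*u + 20)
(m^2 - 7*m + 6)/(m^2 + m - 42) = (m - 1)/(m + 7)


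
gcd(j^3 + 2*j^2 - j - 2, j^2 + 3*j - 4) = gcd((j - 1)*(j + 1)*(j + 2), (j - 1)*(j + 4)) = j - 1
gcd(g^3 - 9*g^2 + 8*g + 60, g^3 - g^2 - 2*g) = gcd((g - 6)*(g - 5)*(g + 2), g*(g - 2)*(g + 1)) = 1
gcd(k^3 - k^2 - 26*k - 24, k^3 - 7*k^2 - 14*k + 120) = k^2 - 2*k - 24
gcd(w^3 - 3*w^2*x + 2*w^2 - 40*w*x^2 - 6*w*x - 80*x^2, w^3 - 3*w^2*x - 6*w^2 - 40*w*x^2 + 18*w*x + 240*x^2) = -w^2 + 3*w*x + 40*x^2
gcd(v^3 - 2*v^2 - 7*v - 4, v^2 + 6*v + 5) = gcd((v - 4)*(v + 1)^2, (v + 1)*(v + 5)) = v + 1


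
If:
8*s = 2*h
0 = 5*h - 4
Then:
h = 4/5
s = 1/5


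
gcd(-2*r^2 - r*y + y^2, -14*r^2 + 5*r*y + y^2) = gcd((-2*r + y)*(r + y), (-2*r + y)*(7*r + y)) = -2*r + y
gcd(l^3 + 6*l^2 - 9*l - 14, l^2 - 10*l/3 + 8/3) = l - 2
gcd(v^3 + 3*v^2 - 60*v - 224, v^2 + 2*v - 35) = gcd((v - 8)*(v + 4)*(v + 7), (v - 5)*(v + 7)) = v + 7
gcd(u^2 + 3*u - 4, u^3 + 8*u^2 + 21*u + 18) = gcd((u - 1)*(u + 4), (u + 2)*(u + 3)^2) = 1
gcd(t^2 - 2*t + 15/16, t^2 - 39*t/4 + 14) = 1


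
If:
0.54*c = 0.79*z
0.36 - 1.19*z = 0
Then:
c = 0.44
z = 0.30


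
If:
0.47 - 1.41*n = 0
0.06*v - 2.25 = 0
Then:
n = 0.33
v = 37.50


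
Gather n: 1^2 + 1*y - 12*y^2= -12*y^2 + y + 1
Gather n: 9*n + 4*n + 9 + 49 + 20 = 13*n + 78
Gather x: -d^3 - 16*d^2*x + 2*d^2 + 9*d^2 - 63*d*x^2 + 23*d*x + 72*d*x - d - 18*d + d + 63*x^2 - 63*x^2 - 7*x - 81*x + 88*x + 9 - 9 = -d^3 + 11*d^2 - 63*d*x^2 - 18*d + x*(-16*d^2 + 95*d)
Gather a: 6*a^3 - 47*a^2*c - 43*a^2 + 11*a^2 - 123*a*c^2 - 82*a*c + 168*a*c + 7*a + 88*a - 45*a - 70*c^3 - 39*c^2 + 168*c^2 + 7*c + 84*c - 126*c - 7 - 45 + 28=6*a^3 + a^2*(-47*c - 32) + a*(-123*c^2 + 86*c + 50) - 70*c^3 + 129*c^2 - 35*c - 24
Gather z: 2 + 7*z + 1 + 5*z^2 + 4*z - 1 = 5*z^2 + 11*z + 2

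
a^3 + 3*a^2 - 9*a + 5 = (a - 1)^2*(a + 5)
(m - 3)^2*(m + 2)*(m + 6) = m^4 + 2*m^3 - 27*m^2 + 108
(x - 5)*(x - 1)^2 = x^3 - 7*x^2 + 11*x - 5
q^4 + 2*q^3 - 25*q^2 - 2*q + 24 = (q - 4)*(q - 1)*(q + 1)*(q + 6)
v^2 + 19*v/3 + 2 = (v + 1/3)*(v + 6)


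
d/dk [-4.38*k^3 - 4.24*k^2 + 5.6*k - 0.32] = -13.14*k^2 - 8.48*k + 5.6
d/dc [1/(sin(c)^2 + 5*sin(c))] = -(2*sin(c) + 5)*cos(c)/((sin(c) + 5)^2*sin(c)^2)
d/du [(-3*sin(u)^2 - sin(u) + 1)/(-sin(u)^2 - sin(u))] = (2*cos(u) + 2/tan(u) + cos(u)/sin(u)^2)/(sin(u) + 1)^2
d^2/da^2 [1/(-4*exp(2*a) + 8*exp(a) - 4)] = (-exp(a) - 1/2)*exp(a)/(exp(4*a) - 4*exp(3*a) + 6*exp(2*a) - 4*exp(a) + 1)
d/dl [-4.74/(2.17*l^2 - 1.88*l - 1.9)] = (20.5716*l - 8.9112)/(-2.17*l^2 + 1.88*l + 1.9)^2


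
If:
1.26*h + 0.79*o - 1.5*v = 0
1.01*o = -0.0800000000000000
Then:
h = 1.19047619047619*v + 0.0496621090680497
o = -0.08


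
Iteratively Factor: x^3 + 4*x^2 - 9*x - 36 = (x - 3)*(x^2 + 7*x + 12) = (x - 3)*(x + 3)*(x + 4)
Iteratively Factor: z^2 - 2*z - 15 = (z - 5)*(z + 3)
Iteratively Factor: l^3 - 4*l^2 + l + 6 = (l + 1)*(l^2 - 5*l + 6) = (l - 3)*(l + 1)*(l - 2)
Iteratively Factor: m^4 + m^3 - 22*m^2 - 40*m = (m + 4)*(m^3 - 3*m^2 - 10*m) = m*(m + 4)*(m^2 - 3*m - 10) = m*(m - 5)*(m + 4)*(m + 2)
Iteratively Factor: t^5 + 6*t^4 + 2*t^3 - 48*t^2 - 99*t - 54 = (t + 3)*(t^4 + 3*t^3 - 7*t^2 - 27*t - 18) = (t + 3)^2*(t^3 - 7*t - 6) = (t + 2)*(t + 3)^2*(t^2 - 2*t - 3) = (t - 3)*(t + 2)*(t + 3)^2*(t + 1)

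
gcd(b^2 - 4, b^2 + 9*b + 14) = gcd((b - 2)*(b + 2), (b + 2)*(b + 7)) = b + 2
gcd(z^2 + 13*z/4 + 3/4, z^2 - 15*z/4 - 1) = z + 1/4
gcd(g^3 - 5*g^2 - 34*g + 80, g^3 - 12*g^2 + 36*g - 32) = g^2 - 10*g + 16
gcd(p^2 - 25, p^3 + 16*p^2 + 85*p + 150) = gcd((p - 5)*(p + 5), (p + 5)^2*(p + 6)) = p + 5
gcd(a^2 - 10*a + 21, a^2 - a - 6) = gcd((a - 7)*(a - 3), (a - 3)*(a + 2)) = a - 3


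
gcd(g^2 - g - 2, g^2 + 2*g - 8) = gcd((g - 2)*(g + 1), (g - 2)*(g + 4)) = g - 2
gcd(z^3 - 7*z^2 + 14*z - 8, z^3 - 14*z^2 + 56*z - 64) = z^2 - 6*z + 8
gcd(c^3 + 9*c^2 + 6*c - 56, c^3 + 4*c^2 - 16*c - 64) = c + 4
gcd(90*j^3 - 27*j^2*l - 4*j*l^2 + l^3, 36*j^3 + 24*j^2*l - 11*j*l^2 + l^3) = 6*j - l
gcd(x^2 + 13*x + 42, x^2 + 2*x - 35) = x + 7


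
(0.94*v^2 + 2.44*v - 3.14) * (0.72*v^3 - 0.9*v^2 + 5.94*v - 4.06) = 0.6768*v^5 + 0.9108*v^4 + 1.1268*v^3 + 13.5032*v^2 - 28.558*v + 12.7484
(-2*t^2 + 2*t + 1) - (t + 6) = -2*t^2 + t - 5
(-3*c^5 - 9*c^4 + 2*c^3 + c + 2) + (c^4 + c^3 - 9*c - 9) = -3*c^5 - 8*c^4 + 3*c^3 - 8*c - 7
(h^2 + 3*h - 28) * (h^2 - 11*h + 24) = h^4 - 8*h^3 - 37*h^2 + 380*h - 672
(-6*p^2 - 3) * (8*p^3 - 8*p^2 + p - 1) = -48*p^5 + 48*p^4 - 30*p^3 + 30*p^2 - 3*p + 3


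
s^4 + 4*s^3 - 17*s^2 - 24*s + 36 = (s - 3)*(s - 1)*(s + 2)*(s + 6)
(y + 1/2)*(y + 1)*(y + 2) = y^3 + 7*y^2/2 + 7*y/2 + 1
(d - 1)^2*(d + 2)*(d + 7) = d^4 + 7*d^3 - 3*d^2 - 19*d + 14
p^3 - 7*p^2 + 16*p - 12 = (p - 3)*(p - 2)^2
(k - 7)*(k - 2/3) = k^2 - 23*k/3 + 14/3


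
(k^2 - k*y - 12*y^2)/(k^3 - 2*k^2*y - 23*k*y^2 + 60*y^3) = (-k - 3*y)/(-k^2 - 2*k*y + 15*y^2)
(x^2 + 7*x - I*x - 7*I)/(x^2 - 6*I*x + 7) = (x^2 + x*(7 - I) - 7*I)/(x^2 - 6*I*x + 7)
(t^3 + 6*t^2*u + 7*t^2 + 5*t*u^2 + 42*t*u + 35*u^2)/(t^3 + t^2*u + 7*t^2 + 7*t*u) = (t + 5*u)/t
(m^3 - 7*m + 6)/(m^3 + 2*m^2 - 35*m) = (m^3 - 7*m + 6)/(m*(m^2 + 2*m - 35))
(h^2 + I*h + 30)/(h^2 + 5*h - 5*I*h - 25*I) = (h + 6*I)/(h + 5)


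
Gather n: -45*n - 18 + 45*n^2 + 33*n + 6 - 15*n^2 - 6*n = 30*n^2 - 18*n - 12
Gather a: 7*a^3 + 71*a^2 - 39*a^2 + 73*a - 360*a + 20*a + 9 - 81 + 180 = 7*a^3 + 32*a^2 - 267*a + 108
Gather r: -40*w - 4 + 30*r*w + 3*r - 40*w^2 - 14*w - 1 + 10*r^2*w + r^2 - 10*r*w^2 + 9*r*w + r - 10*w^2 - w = r^2*(10*w + 1) + r*(-10*w^2 + 39*w + 4) - 50*w^2 - 55*w - 5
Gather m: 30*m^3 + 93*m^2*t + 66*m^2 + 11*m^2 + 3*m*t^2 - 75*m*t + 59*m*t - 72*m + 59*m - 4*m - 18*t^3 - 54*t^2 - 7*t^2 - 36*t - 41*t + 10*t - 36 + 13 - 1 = 30*m^3 + m^2*(93*t + 77) + m*(3*t^2 - 16*t - 17) - 18*t^3 - 61*t^2 - 67*t - 24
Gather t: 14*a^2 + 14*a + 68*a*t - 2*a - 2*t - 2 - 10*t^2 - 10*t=14*a^2 + 12*a - 10*t^2 + t*(68*a - 12) - 2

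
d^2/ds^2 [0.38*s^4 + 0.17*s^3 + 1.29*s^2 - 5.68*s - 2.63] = 4.56*s^2 + 1.02*s + 2.58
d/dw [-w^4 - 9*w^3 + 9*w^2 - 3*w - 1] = -4*w^3 - 27*w^2 + 18*w - 3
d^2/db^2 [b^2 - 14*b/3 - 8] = 2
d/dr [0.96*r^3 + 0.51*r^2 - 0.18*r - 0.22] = 2.88*r^2 + 1.02*r - 0.18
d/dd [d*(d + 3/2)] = 2*d + 3/2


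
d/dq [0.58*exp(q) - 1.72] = 0.58*exp(q)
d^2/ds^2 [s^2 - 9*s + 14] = 2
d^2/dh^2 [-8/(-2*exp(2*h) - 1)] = (128*exp(2*h) - 64)*exp(2*h)/(2*exp(2*h) + 1)^3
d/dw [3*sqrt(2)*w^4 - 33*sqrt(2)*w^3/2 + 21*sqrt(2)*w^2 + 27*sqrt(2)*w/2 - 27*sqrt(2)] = 3*sqrt(2)*(8*w^3 - 33*w^2 + 28*w + 9)/2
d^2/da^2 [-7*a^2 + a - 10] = -14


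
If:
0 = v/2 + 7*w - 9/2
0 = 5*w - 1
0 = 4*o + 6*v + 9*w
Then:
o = -39/4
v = 31/5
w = 1/5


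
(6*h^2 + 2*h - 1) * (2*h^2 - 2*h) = 12*h^4 - 8*h^3 - 6*h^2 + 2*h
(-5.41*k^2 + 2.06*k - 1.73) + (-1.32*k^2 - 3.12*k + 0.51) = -6.73*k^2 - 1.06*k - 1.22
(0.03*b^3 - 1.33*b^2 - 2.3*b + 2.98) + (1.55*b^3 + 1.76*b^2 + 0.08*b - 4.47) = 1.58*b^3 + 0.43*b^2 - 2.22*b - 1.49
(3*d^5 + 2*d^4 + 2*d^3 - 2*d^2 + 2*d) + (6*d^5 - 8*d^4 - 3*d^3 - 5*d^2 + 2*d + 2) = 9*d^5 - 6*d^4 - d^3 - 7*d^2 + 4*d + 2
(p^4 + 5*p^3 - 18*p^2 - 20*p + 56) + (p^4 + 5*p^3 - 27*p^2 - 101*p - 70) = 2*p^4 + 10*p^3 - 45*p^2 - 121*p - 14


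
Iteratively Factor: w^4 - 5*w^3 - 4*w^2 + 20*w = (w - 5)*(w^3 - 4*w) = w*(w - 5)*(w^2 - 4) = w*(w - 5)*(w - 2)*(w + 2)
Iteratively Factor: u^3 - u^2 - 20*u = (u + 4)*(u^2 - 5*u) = u*(u + 4)*(u - 5)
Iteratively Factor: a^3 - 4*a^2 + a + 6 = (a - 3)*(a^2 - a - 2) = (a - 3)*(a + 1)*(a - 2)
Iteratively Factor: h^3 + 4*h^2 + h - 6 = (h - 1)*(h^2 + 5*h + 6) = (h - 1)*(h + 3)*(h + 2)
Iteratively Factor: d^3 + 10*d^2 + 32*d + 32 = (d + 2)*(d^2 + 8*d + 16) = (d + 2)*(d + 4)*(d + 4)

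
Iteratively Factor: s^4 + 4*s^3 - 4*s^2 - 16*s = (s + 4)*(s^3 - 4*s) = (s - 2)*(s + 4)*(s^2 + 2*s) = s*(s - 2)*(s + 4)*(s + 2)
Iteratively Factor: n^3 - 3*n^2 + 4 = (n - 2)*(n^2 - n - 2) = (n - 2)*(n + 1)*(n - 2)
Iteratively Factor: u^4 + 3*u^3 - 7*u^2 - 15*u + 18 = (u - 1)*(u^3 + 4*u^2 - 3*u - 18) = (u - 1)*(u + 3)*(u^2 + u - 6) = (u - 1)*(u + 3)^2*(u - 2)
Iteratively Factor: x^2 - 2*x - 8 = (x - 4)*(x + 2)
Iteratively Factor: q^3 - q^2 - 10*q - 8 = (q + 2)*(q^2 - 3*q - 4) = (q - 4)*(q + 2)*(q + 1)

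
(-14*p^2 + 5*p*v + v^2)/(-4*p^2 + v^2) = (7*p + v)/(2*p + v)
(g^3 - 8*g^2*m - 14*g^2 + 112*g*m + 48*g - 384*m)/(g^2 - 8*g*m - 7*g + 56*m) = (g^2 - 14*g + 48)/(g - 7)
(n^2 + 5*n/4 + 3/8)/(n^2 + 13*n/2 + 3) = (n + 3/4)/(n + 6)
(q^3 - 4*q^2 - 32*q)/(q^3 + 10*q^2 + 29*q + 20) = q*(q - 8)/(q^2 + 6*q + 5)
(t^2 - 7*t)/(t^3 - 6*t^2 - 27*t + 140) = t/(t^2 + t - 20)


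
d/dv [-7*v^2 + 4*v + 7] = 4 - 14*v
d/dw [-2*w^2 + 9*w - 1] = 9 - 4*w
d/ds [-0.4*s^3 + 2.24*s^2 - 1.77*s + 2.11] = -1.2*s^2 + 4.48*s - 1.77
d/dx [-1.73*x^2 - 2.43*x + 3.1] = -3.46*x - 2.43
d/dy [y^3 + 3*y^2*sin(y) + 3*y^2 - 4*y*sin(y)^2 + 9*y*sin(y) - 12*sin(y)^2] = 3*y^2*cos(y) + 3*y^2 + 6*y*sin(y) - 4*y*sin(2*y) + 9*y*cos(y) + 6*y - 4*sin(y)^2 + 9*sin(y) - 12*sin(2*y)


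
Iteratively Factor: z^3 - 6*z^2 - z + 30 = (z + 2)*(z^2 - 8*z + 15) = (z - 5)*(z + 2)*(z - 3)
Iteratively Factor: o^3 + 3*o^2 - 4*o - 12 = (o + 2)*(o^2 + o - 6) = (o - 2)*(o + 2)*(o + 3)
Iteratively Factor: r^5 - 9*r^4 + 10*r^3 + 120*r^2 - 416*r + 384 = (r - 2)*(r^4 - 7*r^3 - 4*r^2 + 112*r - 192) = (r - 3)*(r - 2)*(r^3 - 4*r^2 - 16*r + 64) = (r - 3)*(r - 2)*(r + 4)*(r^2 - 8*r + 16) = (r - 4)*(r - 3)*(r - 2)*(r + 4)*(r - 4)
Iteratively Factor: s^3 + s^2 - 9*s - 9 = (s - 3)*(s^2 + 4*s + 3) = (s - 3)*(s + 1)*(s + 3)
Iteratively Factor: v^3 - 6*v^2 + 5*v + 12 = (v + 1)*(v^2 - 7*v + 12) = (v - 4)*(v + 1)*(v - 3)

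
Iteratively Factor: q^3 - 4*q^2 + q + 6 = (q - 3)*(q^2 - q - 2) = (q - 3)*(q - 2)*(q + 1)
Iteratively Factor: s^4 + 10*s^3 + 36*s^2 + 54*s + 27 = (s + 3)*(s^3 + 7*s^2 + 15*s + 9) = (s + 3)^2*(s^2 + 4*s + 3) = (s + 3)^3*(s + 1)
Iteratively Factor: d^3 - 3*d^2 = (d - 3)*(d^2) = d*(d - 3)*(d)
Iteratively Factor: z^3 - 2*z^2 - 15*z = (z)*(z^2 - 2*z - 15) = z*(z - 5)*(z + 3)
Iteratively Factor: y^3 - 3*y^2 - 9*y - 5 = (y + 1)*(y^2 - 4*y - 5) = (y + 1)^2*(y - 5)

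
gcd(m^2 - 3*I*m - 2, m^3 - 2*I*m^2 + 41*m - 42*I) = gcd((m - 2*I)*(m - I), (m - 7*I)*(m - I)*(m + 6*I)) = m - I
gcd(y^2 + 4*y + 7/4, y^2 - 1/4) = y + 1/2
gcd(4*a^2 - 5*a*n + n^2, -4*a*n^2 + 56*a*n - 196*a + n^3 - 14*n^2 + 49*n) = 4*a - n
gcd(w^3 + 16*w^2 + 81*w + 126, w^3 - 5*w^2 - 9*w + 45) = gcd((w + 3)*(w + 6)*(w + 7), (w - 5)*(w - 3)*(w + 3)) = w + 3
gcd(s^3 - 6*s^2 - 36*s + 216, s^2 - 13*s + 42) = s - 6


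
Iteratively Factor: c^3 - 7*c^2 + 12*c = (c - 4)*(c^2 - 3*c) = c*(c - 4)*(c - 3)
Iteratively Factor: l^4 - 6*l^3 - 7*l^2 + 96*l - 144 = (l - 4)*(l^3 - 2*l^2 - 15*l + 36) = (l - 4)*(l - 3)*(l^2 + l - 12) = (l - 4)*(l - 3)*(l + 4)*(l - 3)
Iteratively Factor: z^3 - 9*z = (z)*(z^2 - 9) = z*(z - 3)*(z + 3)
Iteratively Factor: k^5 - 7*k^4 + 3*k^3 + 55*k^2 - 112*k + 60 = (k - 1)*(k^4 - 6*k^3 - 3*k^2 + 52*k - 60) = (k - 2)*(k - 1)*(k^3 - 4*k^2 - 11*k + 30) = (k - 2)*(k - 1)*(k + 3)*(k^2 - 7*k + 10) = (k - 5)*(k - 2)*(k - 1)*(k + 3)*(k - 2)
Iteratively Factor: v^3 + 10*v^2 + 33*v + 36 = (v + 3)*(v^2 + 7*v + 12) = (v + 3)^2*(v + 4)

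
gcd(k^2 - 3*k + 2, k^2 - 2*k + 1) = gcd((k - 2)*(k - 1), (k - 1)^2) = k - 1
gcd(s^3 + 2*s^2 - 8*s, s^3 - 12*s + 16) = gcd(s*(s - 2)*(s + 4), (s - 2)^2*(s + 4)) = s^2 + 2*s - 8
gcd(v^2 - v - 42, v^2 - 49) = v - 7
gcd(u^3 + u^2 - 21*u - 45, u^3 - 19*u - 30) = u^2 - 2*u - 15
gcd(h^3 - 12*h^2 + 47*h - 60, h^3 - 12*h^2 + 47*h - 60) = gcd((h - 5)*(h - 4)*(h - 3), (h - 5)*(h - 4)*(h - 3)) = h^3 - 12*h^2 + 47*h - 60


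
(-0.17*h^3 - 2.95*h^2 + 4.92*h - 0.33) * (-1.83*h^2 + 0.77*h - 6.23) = 0.3111*h^5 + 5.2676*h^4 - 10.216*h^3 + 22.7708*h^2 - 30.9057*h + 2.0559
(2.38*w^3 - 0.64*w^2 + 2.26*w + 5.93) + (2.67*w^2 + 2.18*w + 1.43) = 2.38*w^3 + 2.03*w^2 + 4.44*w + 7.36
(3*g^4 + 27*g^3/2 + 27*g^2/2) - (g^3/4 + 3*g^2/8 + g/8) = 3*g^4 + 53*g^3/4 + 105*g^2/8 - g/8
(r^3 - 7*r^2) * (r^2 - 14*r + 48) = r^5 - 21*r^4 + 146*r^3 - 336*r^2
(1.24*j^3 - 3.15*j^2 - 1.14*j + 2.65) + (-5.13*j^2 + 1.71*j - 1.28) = 1.24*j^3 - 8.28*j^2 + 0.57*j + 1.37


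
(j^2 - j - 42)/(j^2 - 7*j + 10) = (j^2 - j - 42)/(j^2 - 7*j + 10)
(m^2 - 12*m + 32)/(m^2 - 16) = (m - 8)/(m + 4)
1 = 1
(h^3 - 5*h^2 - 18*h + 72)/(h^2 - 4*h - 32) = (h^2 - 9*h + 18)/(h - 8)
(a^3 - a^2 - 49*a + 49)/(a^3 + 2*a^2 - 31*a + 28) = (a - 7)/(a - 4)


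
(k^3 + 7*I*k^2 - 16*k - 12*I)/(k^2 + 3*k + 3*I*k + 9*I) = (k^2 + 4*I*k - 4)/(k + 3)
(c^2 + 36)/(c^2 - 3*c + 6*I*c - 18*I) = (c - 6*I)/(c - 3)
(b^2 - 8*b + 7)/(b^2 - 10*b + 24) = (b^2 - 8*b + 7)/(b^2 - 10*b + 24)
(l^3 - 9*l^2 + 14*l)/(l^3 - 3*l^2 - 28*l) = (l - 2)/(l + 4)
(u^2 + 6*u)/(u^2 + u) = (u + 6)/(u + 1)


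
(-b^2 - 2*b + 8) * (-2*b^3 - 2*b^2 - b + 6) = 2*b^5 + 6*b^4 - 11*b^3 - 20*b^2 - 20*b + 48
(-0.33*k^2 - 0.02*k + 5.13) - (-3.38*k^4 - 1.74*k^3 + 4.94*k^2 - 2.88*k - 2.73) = 3.38*k^4 + 1.74*k^3 - 5.27*k^2 + 2.86*k + 7.86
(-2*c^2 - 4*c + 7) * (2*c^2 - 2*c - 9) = -4*c^4 - 4*c^3 + 40*c^2 + 22*c - 63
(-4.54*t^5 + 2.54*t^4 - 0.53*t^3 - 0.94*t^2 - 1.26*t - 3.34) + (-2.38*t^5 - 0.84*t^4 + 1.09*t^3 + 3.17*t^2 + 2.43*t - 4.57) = -6.92*t^5 + 1.7*t^4 + 0.56*t^3 + 2.23*t^2 + 1.17*t - 7.91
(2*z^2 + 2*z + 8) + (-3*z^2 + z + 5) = -z^2 + 3*z + 13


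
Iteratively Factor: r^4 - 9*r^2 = (r - 3)*(r^3 + 3*r^2) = r*(r - 3)*(r^2 + 3*r) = r*(r - 3)*(r + 3)*(r)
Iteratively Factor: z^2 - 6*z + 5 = (z - 1)*(z - 5)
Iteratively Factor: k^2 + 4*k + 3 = (k + 3)*(k + 1)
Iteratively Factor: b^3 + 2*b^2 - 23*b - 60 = (b - 5)*(b^2 + 7*b + 12) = (b - 5)*(b + 4)*(b + 3)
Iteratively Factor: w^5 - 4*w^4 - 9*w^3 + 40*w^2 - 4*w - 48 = (w - 2)*(w^4 - 2*w^3 - 13*w^2 + 14*w + 24) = (w - 2)*(w + 1)*(w^3 - 3*w^2 - 10*w + 24) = (w - 4)*(w - 2)*(w + 1)*(w^2 + w - 6) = (w - 4)*(w - 2)*(w + 1)*(w + 3)*(w - 2)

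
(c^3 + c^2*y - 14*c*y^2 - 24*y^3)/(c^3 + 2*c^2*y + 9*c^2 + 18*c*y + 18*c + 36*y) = (c^2 - c*y - 12*y^2)/(c^2 + 9*c + 18)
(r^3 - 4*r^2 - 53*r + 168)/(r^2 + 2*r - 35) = (r^2 - 11*r + 24)/(r - 5)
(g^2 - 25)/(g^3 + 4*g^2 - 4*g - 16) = (g^2 - 25)/(g^3 + 4*g^2 - 4*g - 16)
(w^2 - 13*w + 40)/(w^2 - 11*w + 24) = (w - 5)/(w - 3)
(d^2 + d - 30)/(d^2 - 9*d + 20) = (d + 6)/(d - 4)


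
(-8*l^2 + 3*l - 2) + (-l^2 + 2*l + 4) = -9*l^2 + 5*l + 2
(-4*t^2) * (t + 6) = -4*t^3 - 24*t^2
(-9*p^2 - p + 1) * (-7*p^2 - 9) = 63*p^4 + 7*p^3 + 74*p^2 + 9*p - 9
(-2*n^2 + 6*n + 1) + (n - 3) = -2*n^2 + 7*n - 2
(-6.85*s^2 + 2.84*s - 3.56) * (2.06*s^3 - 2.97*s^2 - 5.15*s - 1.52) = -14.111*s^5 + 26.1949*s^4 + 19.5091*s^3 + 6.3592*s^2 + 14.0172*s + 5.4112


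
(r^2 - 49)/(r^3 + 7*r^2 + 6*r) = (r^2 - 49)/(r*(r^2 + 7*r + 6))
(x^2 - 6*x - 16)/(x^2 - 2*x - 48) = (x + 2)/(x + 6)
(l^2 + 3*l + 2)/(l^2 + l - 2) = (l + 1)/(l - 1)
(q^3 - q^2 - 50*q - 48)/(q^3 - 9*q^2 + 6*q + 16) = (q + 6)/(q - 2)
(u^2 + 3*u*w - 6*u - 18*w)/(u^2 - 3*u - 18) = (u + 3*w)/(u + 3)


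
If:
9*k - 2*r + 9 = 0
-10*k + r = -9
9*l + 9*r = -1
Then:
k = 27/11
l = -1550/99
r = 171/11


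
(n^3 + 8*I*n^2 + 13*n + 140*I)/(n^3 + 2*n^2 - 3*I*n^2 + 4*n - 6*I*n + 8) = (n^2 + 12*I*n - 35)/(n^2 + n*(2 + I) + 2*I)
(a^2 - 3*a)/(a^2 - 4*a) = (a - 3)/(a - 4)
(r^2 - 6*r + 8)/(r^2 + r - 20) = (r - 2)/(r + 5)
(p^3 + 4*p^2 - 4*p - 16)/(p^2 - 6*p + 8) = (p^2 + 6*p + 8)/(p - 4)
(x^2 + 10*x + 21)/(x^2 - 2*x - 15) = (x + 7)/(x - 5)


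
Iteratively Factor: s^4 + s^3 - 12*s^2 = (s)*(s^3 + s^2 - 12*s) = s^2*(s^2 + s - 12) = s^2*(s + 4)*(s - 3)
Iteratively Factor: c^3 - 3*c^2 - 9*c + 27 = (c - 3)*(c^2 - 9) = (c - 3)*(c + 3)*(c - 3)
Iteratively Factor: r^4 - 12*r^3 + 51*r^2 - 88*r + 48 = (r - 4)*(r^3 - 8*r^2 + 19*r - 12) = (r - 4)^2*(r^2 - 4*r + 3) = (r - 4)^2*(r - 1)*(r - 3)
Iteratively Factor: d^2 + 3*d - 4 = (d + 4)*(d - 1)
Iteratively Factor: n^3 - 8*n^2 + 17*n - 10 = (n - 2)*(n^2 - 6*n + 5) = (n - 2)*(n - 1)*(n - 5)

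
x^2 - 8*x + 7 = (x - 7)*(x - 1)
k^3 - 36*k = k*(k - 6)*(k + 6)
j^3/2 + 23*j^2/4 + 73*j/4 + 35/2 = (j/2 + 1)*(j + 5/2)*(j + 7)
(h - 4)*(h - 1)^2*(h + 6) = h^4 - 27*h^2 + 50*h - 24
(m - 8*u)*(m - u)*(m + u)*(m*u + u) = m^4*u - 8*m^3*u^2 + m^3*u - m^2*u^3 - 8*m^2*u^2 + 8*m*u^4 - m*u^3 + 8*u^4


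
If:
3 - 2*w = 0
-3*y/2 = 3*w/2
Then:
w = 3/2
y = -3/2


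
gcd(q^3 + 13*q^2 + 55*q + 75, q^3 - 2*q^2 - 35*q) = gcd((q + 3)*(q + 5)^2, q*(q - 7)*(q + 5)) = q + 5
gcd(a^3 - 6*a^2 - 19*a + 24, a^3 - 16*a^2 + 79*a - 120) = a - 8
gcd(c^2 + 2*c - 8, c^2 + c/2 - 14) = c + 4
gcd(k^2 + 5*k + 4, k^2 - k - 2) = k + 1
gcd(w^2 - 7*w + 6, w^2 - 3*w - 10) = 1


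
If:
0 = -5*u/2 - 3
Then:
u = -6/5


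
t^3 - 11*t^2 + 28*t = t*(t - 7)*(t - 4)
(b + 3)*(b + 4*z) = b^2 + 4*b*z + 3*b + 12*z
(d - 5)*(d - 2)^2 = d^3 - 9*d^2 + 24*d - 20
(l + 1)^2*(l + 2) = l^3 + 4*l^2 + 5*l + 2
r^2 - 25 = (r - 5)*(r + 5)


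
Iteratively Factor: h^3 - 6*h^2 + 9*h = (h - 3)*(h^2 - 3*h) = (h - 3)^2*(h)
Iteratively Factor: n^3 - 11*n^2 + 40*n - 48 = (n - 4)*(n^2 - 7*n + 12) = (n - 4)^2*(n - 3)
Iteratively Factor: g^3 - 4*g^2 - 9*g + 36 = (g - 4)*(g^2 - 9) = (g - 4)*(g + 3)*(g - 3)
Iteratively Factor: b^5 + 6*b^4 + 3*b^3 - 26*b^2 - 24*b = (b + 4)*(b^4 + 2*b^3 - 5*b^2 - 6*b) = (b - 2)*(b + 4)*(b^3 + 4*b^2 + 3*b) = (b - 2)*(b + 1)*(b + 4)*(b^2 + 3*b) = b*(b - 2)*(b + 1)*(b + 4)*(b + 3)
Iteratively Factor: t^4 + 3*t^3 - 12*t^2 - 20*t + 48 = (t + 3)*(t^3 - 12*t + 16) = (t - 2)*(t + 3)*(t^2 + 2*t - 8) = (t - 2)^2*(t + 3)*(t + 4)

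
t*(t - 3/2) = t^2 - 3*t/2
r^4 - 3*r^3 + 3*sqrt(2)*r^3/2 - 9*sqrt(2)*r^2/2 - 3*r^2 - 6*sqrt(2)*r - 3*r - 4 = (r - 4)*(r + 1)*(r + sqrt(2)/2)*(r + sqrt(2))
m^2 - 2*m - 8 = (m - 4)*(m + 2)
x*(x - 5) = x^2 - 5*x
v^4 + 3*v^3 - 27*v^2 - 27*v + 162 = (v - 3)^2*(v + 3)*(v + 6)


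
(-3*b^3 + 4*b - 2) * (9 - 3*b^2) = 9*b^5 - 39*b^3 + 6*b^2 + 36*b - 18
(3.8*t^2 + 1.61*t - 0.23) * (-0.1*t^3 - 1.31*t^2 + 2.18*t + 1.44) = -0.38*t^5 - 5.139*t^4 + 6.1979*t^3 + 9.2831*t^2 + 1.817*t - 0.3312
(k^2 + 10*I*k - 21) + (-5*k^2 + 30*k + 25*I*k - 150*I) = -4*k^2 + 30*k + 35*I*k - 21 - 150*I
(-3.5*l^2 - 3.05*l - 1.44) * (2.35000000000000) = -8.225*l^2 - 7.1675*l - 3.384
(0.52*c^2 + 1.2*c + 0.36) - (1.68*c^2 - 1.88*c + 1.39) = -1.16*c^2 + 3.08*c - 1.03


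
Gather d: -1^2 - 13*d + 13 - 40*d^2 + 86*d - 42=-40*d^2 + 73*d - 30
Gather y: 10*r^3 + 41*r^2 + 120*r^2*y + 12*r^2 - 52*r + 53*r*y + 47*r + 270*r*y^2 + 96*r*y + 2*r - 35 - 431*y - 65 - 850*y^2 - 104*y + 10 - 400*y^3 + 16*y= 10*r^3 + 53*r^2 - 3*r - 400*y^3 + y^2*(270*r - 850) + y*(120*r^2 + 149*r - 519) - 90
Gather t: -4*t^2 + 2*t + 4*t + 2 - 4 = -4*t^2 + 6*t - 2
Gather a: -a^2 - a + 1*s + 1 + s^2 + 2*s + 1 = -a^2 - a + s^2 + 3*s + 2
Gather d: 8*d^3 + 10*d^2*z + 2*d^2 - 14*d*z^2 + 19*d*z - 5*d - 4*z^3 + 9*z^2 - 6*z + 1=8*d^3 + d^2*(10*z + 2) + d*(-14*z^2 + 19*z - 5) - 4*z^3 + 9*z^2 - 6*z + 1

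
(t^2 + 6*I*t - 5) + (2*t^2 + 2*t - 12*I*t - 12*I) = 3*t^2 + 2*t - 6*I*t - 5 - 12*I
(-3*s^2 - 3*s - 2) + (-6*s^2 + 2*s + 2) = -9*s^2 - s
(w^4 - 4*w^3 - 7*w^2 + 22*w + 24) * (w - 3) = w^5 - 7*w^4 + 5*w^3 + 43*w^2 - 42*w - 72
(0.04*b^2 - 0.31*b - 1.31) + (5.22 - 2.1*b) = 0.04*b^2 - 2.41*b + 3.91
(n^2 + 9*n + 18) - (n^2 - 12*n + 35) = 21*n - 17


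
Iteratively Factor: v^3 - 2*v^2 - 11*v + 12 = (v + 3)*(v^2 - 5*v + 4) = (v - 1)*(v + 3)*(v - 4)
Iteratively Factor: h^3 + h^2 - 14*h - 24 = (h + 3)*(h^2 - 2*h - 8) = (h - 4)*(h + 3)*(h + 2)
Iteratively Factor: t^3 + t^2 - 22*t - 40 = (t + 4)*(t^2 - 3*t - 10) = (t + 2)*(t + 4)*(t - 5)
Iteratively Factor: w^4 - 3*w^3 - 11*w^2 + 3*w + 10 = (w + 2)*(w^3 - 5*w^2 - w + 5) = (w + 1)*(w + 2)*(w^2 - 6*w + 5) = (w - 1)*(w + 1)*(w + 2)*(w - 5)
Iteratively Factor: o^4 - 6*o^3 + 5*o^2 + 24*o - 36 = (o + 2)*(o^3 - 8*o^2 + 21*o - 18) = (o - 3)*(o + 2)*(o^2 - 5*o + 6) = (o - 3)^2*(o + 2)*(o - 2)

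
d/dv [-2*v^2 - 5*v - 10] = -4*v - 5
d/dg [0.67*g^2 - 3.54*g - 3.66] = 1.34*g - 3.54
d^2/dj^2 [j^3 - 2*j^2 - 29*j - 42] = 6*j - 4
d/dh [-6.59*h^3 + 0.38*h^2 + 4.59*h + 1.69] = -19.77*h^2 + 0.76*h + 4.59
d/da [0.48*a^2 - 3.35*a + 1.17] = 0.96*a - 3.35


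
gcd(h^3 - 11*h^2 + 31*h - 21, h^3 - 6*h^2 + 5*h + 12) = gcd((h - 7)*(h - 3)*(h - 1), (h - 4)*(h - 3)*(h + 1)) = h - 3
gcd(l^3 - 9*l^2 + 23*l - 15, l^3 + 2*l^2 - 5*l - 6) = 1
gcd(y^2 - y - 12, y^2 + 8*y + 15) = y + 3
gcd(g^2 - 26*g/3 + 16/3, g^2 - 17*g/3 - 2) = 1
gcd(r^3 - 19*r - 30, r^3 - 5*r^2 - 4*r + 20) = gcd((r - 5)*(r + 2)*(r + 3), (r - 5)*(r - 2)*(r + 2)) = r^2 - 3*r - 10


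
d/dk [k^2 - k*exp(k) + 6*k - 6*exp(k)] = -k*exp(k) + 2*k - 7*exp(k) + 6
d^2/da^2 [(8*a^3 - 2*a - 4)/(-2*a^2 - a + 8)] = 8*(-32*a^3 + 60*a^2 - 354*a + 21)/(8*a^6 + 12*a^5 - 90*a^4 - 95*a^3 + 360*a^2 + 192*a - 512)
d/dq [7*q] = 7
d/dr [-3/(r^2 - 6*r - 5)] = 6*(r - 3)/(-r^2 + 6*r + 5)^2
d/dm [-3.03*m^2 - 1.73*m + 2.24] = -6.06*m - 1.73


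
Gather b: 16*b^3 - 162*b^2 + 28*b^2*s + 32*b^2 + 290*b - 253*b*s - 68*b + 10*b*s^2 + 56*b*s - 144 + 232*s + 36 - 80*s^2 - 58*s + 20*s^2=16*b^3 + b^2*(28*s - 130) + b*(10*s^2 - 197*s + 222) - 60*s^2 + 174*s - 108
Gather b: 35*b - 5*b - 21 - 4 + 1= 30*b - 24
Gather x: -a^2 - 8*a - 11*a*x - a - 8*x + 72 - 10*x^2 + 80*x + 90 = -a^2 - 9*a - 10*x^2 + x*(72 - 11*a) + 162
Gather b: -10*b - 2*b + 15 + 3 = 18 - 12*b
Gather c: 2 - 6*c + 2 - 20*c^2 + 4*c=-20*c^2 - 2*c + 4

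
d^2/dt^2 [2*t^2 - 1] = 4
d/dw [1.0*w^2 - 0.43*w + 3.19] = 2.0*w - 0.43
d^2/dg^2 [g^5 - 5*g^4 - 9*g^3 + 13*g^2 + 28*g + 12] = 20*g^3 - 60*g^2 - 54*g + 26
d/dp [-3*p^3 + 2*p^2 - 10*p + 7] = -9*p^2 + 4*p - 10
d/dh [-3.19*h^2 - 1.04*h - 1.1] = -6.38*h - 1.04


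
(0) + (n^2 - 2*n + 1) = n^2 - 2*n + 1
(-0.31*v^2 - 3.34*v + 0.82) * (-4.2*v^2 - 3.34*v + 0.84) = 1.302*v^4 + 15.0634*v^3 + 7.4512*v^2 - 5.5444*v + 0.6888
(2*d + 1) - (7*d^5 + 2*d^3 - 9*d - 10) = -7*d^5 - 2*d^3 + 11*d + 11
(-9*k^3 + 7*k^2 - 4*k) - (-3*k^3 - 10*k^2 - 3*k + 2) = -6*k^3 + 17*k^2 - k - 2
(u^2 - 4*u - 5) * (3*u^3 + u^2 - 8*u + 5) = 3*u^5 - 11*u^4 - 27*u^3 + 32*u^2 + 20*u - 25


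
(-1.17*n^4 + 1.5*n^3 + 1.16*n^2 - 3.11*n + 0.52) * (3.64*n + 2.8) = -4.2588*n^5 + 2.184*n^4 + 8.4224*n^3 - 8.0724*n^2 - 6.8152*n + 1.456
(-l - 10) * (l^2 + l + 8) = -l^3 - 11*l^2 - 18*l - 80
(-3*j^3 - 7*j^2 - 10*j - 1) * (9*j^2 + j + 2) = -27*j^5 - 66*j^4 - 103*j^3 - 33*j^2 - 21*j - 2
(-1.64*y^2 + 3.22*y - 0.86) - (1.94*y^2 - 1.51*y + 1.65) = -3.58*y^2 + 4.73*y - 2.51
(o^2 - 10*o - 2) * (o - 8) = o^3 - 18*o^2 + 78*o + 16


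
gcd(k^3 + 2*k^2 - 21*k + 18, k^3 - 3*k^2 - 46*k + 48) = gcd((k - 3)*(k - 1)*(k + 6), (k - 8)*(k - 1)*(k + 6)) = k^2 + 5*k - 6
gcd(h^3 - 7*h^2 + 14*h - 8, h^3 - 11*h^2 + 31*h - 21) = h - 1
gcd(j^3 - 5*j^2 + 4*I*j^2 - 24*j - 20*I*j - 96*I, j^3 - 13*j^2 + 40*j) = j - 8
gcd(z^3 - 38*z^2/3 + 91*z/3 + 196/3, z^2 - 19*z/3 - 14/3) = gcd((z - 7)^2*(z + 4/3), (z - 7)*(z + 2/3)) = z - 7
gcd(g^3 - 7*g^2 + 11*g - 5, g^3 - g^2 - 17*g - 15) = g - 5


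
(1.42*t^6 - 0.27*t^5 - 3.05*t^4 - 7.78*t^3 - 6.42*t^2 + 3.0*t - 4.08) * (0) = 0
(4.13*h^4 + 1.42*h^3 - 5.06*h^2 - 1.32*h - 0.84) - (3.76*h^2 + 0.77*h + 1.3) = 4.13*h^4 + 1.42*h^3 - 8.82*h^2 - 2.09*h - 2.14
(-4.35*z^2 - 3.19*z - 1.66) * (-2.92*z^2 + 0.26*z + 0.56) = 12.702*z^4 + 8.1838*z^3 + 1.5818*z^2 - 2.218*z - 0.9296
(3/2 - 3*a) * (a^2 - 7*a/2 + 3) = -3*a^3 + 12*a^2 - 57*a/4 + 9/2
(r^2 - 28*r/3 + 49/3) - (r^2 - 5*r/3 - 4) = 61/3 - 23*r/3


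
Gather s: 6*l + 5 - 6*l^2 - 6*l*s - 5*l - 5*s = -6*l^2 + l + s*(-6*l - 5) + 5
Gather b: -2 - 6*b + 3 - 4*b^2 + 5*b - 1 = -4*b^2 - b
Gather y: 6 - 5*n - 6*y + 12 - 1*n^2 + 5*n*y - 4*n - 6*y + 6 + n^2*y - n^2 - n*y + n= -2*n^2 - 8*n + y*(n^2 + 4*n - 12) + 24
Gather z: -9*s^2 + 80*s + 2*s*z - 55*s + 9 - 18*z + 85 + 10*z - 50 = -9*s^2 + 25*s + z*(2*s - 8) + 44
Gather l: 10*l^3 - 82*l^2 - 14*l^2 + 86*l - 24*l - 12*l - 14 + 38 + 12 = 10*l^3 - 96*l^2 + 50*l + 36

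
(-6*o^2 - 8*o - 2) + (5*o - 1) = -6*o^2 - 3*o - 3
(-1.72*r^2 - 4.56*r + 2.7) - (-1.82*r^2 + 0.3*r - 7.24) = 0.1*r^2 - 4.86*r + 9.94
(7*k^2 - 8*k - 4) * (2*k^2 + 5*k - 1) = 14*k^4 + 19*k^3 - 55*k^2 - 12*k + 4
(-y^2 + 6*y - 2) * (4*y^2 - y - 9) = -4*y^4 + 25*y^3 - 5*y^2 - 52*y + 18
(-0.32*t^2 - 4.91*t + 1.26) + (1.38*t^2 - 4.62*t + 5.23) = 1.06*t^2 - 9.53*t + 6.49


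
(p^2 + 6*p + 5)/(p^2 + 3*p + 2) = (p + 5)/(p + 2)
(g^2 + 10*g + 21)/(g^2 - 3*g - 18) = (g + 7)/(g - 6)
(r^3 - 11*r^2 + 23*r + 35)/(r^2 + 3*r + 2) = (r^2 - 12*r + 35)/(r + 2)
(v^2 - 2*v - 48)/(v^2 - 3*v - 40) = (v + 6)/(v + 5)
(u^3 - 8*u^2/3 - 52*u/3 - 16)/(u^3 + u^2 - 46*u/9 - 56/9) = 3*(u - 6)/(3*u - 7)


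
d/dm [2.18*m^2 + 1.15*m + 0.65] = 4.36*m + 1.15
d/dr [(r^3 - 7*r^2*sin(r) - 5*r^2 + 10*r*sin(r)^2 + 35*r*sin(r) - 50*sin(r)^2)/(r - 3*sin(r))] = ((r - 3*sin(r))*(-7*r^2*cos(r) + 3*r^2 - 14*r*sin(r) + 10*r*sin(2*r) + 35*r*cos(r) - 10*r + 10*sin(r)^2 + 35*sin(r) - 50*sin(2*r)) + (3*cos(r) - 1)*(r^3 - 7*r^2*sin(r) - 5*r^2 + 10*r*sin(r)^2 + 35*r*sin(r) - 50*sin(r)^2))/(r - 3*sin(r))^2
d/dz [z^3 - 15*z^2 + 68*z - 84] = 3*z^2 - 30*z + 68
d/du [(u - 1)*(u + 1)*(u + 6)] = 3*u^2 + 12*u - 1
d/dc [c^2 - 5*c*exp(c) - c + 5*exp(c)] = -5*c*exp(c) + 2*c - 1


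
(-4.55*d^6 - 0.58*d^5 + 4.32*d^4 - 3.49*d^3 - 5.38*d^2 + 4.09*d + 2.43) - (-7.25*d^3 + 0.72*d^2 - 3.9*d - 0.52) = -4.55*d^6 - 0.58*d^5 + 4.32*d^4 + 3.76*d^3 - 6.1*d^2 + 7.99*d + 2.95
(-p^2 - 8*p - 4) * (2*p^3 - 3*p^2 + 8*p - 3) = -2*p^5 - 13*p^4 + 8*p^3 - 49*p^2 - 8*p + 12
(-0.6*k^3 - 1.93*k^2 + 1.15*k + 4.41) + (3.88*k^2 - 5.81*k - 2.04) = -0.6*k^3 + 1.95*k^2 - 4.66*k + 2.37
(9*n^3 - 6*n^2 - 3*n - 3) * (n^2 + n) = 9*n^5 + 3*n^4 - 9*n^3 - 6*n^2 - 3*n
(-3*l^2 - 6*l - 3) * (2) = -6*l^2 - 12*l - 6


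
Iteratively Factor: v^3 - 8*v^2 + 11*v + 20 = (v - 5)*(v^2 - 3*v - 4) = (v - 5)*(v + 1)*(v - 4)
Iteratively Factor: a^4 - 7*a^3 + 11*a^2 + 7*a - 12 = (a - 1)*(a^3 - 6*a^2 + 5*a + 12) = (a - 1)*(a + 1)*(a^2 - 7*a + 12) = (a - 3)*(a - 1)*(a + 1)*(a - 4)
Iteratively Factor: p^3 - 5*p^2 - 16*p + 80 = (p + 4)*(p^2 - 9*p + 20) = (p - 5)*(p + 4)*(p - 4)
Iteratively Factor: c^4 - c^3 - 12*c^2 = (c)*(c^3 - c^2 - 12*c) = c^2*(c^2 - c - 12) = c^2*(c + 3)*(c - 4)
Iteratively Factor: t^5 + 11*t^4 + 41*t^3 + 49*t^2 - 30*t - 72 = (t + 3)*(t^4 + 8*t^3 + 17*t^2 - 2*t - 24) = (t - 1)*(t + 3)*(t^3 + 9*t^2 + 26*t + 24) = (t - 1)*(t + 2)*(t + 3)*(t^2 + 7*t + 12) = (t - 1)*(t + 2)*(t + 3)^2*(t + 4)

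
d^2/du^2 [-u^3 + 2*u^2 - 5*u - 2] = 4 - 6*u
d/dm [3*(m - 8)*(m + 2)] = 6*m - 18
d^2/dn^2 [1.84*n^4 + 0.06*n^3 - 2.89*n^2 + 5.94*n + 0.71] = 22.08*n^2 + 0.36*n - 5.78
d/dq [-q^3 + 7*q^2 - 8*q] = -3*q^2 + 14*q - 8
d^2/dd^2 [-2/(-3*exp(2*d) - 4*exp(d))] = 8*(9*exp(2*d) + 9*exp(d) + 4)*exp(-d)/(27*exp(3*d) + 108*exp(2*d) + 144*exp(d) + 64)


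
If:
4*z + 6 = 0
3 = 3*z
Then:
No Solution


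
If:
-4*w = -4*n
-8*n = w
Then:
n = 0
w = 0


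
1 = 1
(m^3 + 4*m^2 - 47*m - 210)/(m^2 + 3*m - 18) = (m^2 - 2*m - 35)/(m - 3)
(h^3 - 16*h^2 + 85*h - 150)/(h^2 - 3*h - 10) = (h^2 - 11*h + 30)/(h + 2)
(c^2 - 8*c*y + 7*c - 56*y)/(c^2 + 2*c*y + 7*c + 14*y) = (c - 8*y)/(c + 2*y)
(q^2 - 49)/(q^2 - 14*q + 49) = (q + 7)/(q - 7)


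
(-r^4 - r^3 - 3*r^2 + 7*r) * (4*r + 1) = -4*r^5 - 5*r^4 - 13*r^3 + 25*r^2 + 7*r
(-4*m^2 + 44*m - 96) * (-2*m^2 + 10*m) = 8*m^4 - 128*m^3 + 632*m^2 - 960*m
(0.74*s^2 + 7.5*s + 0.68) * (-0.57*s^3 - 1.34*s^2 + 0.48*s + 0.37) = -0.4218*s^5 - 5.2666*s^4 - 10.0824*s^3 + 2.9626*s^2 + 3.1014*s + 0.2516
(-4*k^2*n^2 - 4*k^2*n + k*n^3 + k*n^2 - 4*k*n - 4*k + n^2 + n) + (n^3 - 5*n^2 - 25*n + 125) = -4*k^2*n^2 - 4*k^2*n + k*n^3 + k*n^2 - 4*k*n - 4*k + n^3 - 4*n^2 - 24*n + 125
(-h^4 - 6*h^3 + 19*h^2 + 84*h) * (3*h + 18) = -3*h^5 - 36*h^4 - 51*h^3 + 594*h^2 + 1512*h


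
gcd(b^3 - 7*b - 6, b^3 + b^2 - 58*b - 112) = b + 2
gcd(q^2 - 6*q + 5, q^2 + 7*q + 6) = 1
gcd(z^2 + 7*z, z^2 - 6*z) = z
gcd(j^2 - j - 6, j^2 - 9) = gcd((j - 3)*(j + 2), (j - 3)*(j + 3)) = j - 3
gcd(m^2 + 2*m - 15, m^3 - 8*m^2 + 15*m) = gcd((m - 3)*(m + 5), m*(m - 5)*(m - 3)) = m - 3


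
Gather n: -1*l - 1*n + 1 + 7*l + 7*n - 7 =6*l + 6*n - 6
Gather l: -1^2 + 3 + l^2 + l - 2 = l^2 + l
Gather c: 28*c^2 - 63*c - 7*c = 28*c^2 - 70*c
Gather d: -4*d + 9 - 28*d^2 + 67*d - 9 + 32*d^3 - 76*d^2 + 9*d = 32*d^3 - 104*d^2 + 72*d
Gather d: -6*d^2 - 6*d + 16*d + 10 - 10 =-6*d^2 + 10*d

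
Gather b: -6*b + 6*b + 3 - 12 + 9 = 0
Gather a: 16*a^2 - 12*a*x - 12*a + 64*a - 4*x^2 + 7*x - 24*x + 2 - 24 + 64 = 16*a^2 + a*(52 - 12*x) - 4*x^2 - 17*x + 42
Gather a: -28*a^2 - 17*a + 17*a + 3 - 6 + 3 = -28*a^2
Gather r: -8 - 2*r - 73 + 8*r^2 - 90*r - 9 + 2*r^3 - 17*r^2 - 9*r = 2*r^3 - 9*r^2 - 101*r - 90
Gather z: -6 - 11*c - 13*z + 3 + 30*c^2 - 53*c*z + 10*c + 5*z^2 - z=30*c^2 - c + 5*z^2 + z*(-53*c - 14) - 3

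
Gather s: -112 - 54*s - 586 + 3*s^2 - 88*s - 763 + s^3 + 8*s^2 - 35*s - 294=s^3 + 11*s^2 - 177*s - 1755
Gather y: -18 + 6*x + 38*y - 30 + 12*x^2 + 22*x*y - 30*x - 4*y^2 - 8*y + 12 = 12*x^2 - 24*x - 4*y^2 + y*(22*x + 30) - 36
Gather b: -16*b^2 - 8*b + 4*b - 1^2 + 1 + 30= -16*b^2 - 4*b + 30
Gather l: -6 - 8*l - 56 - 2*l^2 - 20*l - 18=-2*l^2 - 28*l - 80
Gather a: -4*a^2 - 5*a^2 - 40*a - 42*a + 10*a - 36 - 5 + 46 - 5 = -9*a^2 - 72*a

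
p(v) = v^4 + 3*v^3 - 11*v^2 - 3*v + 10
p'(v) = 4*v^3 + 9*v^2 - 22*v - 3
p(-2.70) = -67.99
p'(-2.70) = 43.28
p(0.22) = 8.84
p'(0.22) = -7.36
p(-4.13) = -85.63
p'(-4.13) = -40.41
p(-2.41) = -54.92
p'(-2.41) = 46.30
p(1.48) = -4.01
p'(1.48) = -2.88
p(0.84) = 1.99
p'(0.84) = -12.76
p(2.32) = 10.27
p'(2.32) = 44.35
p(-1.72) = -23.90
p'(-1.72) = 41.11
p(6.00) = 1540.00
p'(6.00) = 1053.00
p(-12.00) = 14014.00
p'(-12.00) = -5355.00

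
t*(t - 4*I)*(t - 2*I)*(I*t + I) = I*t^4 + 6*t^3 + I*t^3 + 6*t^2 - 8*I*t^2 - 8*I*t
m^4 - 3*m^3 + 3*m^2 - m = m*(m - 1)^3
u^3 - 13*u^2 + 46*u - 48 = (u - 8)*(u - 3)*(u - 2)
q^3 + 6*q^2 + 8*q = q*(q + 2)*(q + 4)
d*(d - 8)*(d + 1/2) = d^3 - 15*d^2/2 - 4*d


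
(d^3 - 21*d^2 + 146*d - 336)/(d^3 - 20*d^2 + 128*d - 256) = (d^2 - 13*d + 42)/(d^2 - 12*d + 32)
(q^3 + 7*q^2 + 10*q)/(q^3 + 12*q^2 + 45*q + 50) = q/(q + 5)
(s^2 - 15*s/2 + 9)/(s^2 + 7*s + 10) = (s^2 - 15*s/2 + 9)/(s^2 + 7*s + 10)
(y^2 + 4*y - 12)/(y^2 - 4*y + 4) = (y + 6)/(y - 2)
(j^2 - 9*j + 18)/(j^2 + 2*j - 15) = (j - 6)/(j + 5)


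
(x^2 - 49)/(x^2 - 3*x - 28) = (x + 7)/(x + 4)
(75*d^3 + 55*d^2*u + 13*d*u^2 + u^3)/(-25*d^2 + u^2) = (15*d^2 + 8*d*u + u^2)/(-5*d + u)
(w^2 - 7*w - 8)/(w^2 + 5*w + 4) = (w - 8)/(w + 4)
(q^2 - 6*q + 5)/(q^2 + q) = (q^2 - 6*q + 5)/(q*(q + 1))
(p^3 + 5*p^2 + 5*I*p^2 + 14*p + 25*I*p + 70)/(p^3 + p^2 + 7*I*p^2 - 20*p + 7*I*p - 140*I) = (p - 2*I)/(p - 4)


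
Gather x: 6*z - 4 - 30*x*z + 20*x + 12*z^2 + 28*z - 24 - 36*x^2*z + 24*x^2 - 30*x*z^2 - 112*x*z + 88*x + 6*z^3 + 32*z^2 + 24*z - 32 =x^2*(24 - 36*z) + x*(-30*z^2 - 142*z + 108) + 6*z^3 + 44*z^2 + 58*z - 60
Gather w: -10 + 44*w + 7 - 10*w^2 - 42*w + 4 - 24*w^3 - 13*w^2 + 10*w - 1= -24*w^3 - 23*w^2 + 12*w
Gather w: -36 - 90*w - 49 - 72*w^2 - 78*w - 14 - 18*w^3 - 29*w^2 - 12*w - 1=-18*w^3 - 101*w^2 - 180*w - 100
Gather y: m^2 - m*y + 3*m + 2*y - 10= m^2 + 3*m + y*(2 - m) - 10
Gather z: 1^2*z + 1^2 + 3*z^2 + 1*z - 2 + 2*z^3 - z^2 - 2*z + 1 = 2*z^3 + 2*z^2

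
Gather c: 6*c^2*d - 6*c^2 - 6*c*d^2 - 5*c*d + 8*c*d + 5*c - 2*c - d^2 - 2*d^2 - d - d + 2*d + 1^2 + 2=c^2*(6*d - 6) + c*(-6*d^2 + 3*d + 3) - 3*d^2 + 3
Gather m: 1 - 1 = 0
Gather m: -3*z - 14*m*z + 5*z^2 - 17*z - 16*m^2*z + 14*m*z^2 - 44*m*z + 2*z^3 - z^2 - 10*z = -16*m^2*z + m*(14*z^2 - 58*z) + 2*z^3 + 4*z^2 - 30*z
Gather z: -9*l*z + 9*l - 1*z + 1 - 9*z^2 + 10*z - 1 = 9*l - 9*z^2 + z*(9 - 9*l)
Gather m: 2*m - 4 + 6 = 2*m + 2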